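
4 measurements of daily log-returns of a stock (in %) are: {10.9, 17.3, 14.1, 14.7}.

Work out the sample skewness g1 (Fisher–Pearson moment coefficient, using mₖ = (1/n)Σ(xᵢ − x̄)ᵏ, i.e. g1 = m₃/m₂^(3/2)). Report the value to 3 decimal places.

-0.193

x̄ = (10.9 + 17.3 + 14.1 + 14.7) / 4 = 14.2500
deviations (xᵢ − x̄): -3.3500, 3.0500, -0.1500, 0.4500
Σ(xᵢ − x̄)² = 20.7500 ⇒ m₂ = 20.7500/4 = 5.18750
Σ(xᵢ − x̄)³ = -9.1350 ⇒ m₃ = -9.1350/4 = -2.28375
m₂^(3/2) = 5.18750^(1.5) = 11.81509
g1 = m₃ / m₂^(3/2) = -2.28375 / 11.81509 ≈ -0.193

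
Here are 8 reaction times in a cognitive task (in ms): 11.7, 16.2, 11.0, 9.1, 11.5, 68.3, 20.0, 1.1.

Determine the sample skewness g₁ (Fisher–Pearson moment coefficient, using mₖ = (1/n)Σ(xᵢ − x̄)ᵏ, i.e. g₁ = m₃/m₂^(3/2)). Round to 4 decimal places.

x̄ = (11.7 + 16.2 + 11.0 + 9.1 + 11.5 + 68.3 + 20.0 + 1.1) / 8 = 18.6125
deviations (xᵢ − x̄): -6.9125, -2.4125, -7.6125, -9.5125, -7.1125, 49.6875, 1.3875, -17.5125
Σ(xᵢ − x̄)² = 3030.0888 ⇒ m₂ = 3030.0888/8 = 378.76109
Σ(xᵢ − x̄)³ = 115296.6187 ⇒ m₃ = 115296.6187/8 = 14412.07733
m₂^(3/2) = 378.76109^(1.5) = 7371.36715
g₁ = m₃ / m₂^(3/2) = 14412.07733 / 7371.36715 ≈ 1.9551

1.9551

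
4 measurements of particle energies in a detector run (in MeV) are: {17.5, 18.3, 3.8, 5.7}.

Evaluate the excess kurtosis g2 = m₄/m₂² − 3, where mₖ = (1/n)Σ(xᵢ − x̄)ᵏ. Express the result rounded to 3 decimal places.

x̄ = 11.3250
Σ(xᵢ − x̄)² = 175.0475 ⇒ m₂ = 43.76188
Σ(xᵢ − x̄)⁴ = 8028.4184 ⇒ m₄ = 2007.10461
m₂² = 1915.10170
g2 = m₄/m₂² − 3 = 1.04804 − 3 ≈ -1.952

-1.952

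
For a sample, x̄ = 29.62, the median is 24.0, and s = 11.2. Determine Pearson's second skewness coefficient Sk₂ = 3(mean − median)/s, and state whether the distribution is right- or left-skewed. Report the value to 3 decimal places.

1.505, right-skewed

Sk₂ = 3(29.62 − 24.0) / 11.2 = 3 × 5.6200 / 11.2
    = 16.8600 / 11.2 ≈ 1.505
Sk₂ > 0 ⇒ mean > median ⇒ right-skewed (positive skew).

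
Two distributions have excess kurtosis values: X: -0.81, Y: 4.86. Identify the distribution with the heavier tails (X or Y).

Higher excess kurtosis ⇒ heavier tails relative to the normal distribution.
-0.81 vs 4.86: the larger is 4.86, so Y has heavier tails. (Y is leptokurtic — heavier-than-normal tails; the other is platykurtic.)

Y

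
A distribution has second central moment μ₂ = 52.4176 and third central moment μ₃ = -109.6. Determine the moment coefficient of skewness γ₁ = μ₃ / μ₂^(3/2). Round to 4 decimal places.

-0.2888

σ = √μ₂ = √52.4176 = 7.24000
σ³ = μ₂^(3/2) = 379.50342
γ₁ = μ₃/σ³ = -109.6 / 379.50342 ≈ -0.2888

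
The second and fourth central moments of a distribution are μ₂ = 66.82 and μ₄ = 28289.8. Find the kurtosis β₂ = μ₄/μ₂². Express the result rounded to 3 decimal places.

μ₂² = 66.82² = 4464.91240
μ₄/μ₂² = 28289.8 / 4464.91240 = 6.33603
β₂ ≈ 6.336

6.336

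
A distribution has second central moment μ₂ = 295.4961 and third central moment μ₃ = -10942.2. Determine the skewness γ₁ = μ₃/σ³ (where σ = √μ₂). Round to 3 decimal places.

-2.154

σ = √μ₂ = √295.4961 = 17.19000
σ³ = μ₂^(3/2) = 5079.57796
γ₁ = μ₃/σ³ = -10942.2 / 5079.57796 ≈ -2.154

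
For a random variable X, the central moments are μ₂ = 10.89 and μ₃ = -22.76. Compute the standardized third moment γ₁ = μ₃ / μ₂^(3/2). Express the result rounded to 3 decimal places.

-0.633

σ = √μ₂ = √10.89 = 3.30000
σ³ = μ₂^(3/2) = 35.93700
γ₁ = μ₃/σ³ = -22.76 / 35.93700 ≈ -0.633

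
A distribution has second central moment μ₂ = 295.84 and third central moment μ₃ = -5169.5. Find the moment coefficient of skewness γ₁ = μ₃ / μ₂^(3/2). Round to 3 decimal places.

σ = √μ₂ = √295.84 = 17.20000
σ³ = μ₂^(3/2) = 5088.44800
γ₁ = μ₃/σ³ = -5169.5 / 5088.44800 ≈ -1.016

-1.016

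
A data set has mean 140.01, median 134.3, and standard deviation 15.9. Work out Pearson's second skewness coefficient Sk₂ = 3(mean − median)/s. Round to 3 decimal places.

Sk₂ = 3(140.01 − 134.3) / 15.9 = 3 × 5.7100 / 15.9
    = 17.1300 / 15.9 ≈ 1.077

1.077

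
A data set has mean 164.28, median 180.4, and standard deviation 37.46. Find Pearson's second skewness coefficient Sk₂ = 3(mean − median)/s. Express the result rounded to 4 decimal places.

-1.2910

Sk₂ = 3(164.28 − 180.4) / 37.46 = 3 × -16.1200 / 37.46
    = -48.3600 / 37.46 ≈ -1.2910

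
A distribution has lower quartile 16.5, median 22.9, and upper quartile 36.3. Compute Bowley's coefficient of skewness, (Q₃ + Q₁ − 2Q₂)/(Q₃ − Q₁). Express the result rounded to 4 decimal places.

0.3535

numerator: Q₃ + Q₁ − 2Q₂ = 36.3 + 16.5 − 2×22.9 = 7.0000
denominator: Q₃ − Q₁ = 36.3 − 16.5 = 19.8000
Bowley skewness = 7.0000 / 19.8000 ≈ 0.3535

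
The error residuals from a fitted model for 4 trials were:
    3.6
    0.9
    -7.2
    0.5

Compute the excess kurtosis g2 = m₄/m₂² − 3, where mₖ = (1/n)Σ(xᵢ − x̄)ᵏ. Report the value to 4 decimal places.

x̄ = -0.5500
Σ(xᵢ − x̄)² = 64.6500 ⇒ m₂ = 16.16250
Σ(xᵢ − x̄)⁴ = 2257.8800 ⇒ m₄ = 564.47001
m₂² = 261.22641
g2 = m₄/m₂² − 3 = 2.16085 − 3 ≈ -0.8392

-0.8392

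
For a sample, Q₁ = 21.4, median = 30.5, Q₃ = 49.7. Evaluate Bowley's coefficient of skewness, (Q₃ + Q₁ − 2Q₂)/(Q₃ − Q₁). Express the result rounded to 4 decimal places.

numerator: Q₃ + Q₁ − 2Q₂ = 49.7 + 21.4 − 2×30.5 = 10.1000
denominator: Q₃ − Q₁ = 49.7 − 21.4 = 28.3000
Bowley skewness = 10.1000 / 28.3000 ≈ 0.3569

0.3569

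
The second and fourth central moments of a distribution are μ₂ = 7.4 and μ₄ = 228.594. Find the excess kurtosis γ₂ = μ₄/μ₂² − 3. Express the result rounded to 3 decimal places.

1.174

μ₂² = 7.4² = 54.76000
μ₄/μ₂² = 228.594 / 54.76000 = 4.17447
γ₂ = 4.17447 − 3 ≈ 1.174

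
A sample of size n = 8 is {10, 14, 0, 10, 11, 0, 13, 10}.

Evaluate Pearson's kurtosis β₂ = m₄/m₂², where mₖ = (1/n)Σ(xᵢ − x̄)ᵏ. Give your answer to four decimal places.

2.1856

x̄ = 8.5000
Σ(xᵢ − x̄)² = 208.0000 ⇒ m₂ = 26.00000
Σ(xᵢ − x̄)⁴ = 11819.5000 ⇒ m₄ = 1477.43750
m₂² = 676.00000
β₂ = m₄/m₂² = 1477.43750 / 676.00000 ≈ 2.1856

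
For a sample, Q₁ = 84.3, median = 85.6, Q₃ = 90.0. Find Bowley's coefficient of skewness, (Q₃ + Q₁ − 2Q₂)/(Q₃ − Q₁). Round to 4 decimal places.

0.5439

numerator: Q₃ + Q₁ − 2Q₂ = 90.0 + 84.3 − 2×85.6 = 3.1000
denominator: Q₃ − Q₁ = 90.0 − 84.3 = 5.7000
Bowley skewness = 3.1000 / 5.7000 ≈ 0.5439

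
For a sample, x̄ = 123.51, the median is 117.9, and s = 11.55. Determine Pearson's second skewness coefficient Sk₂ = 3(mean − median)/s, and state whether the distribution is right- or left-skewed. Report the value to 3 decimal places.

Sk₂ = 3(123.51 − 117.9) / 11.55 = 3 × 5.6100 / 11.55
    = 16.8300 / 11.55 ≈ 1.457
Sk₂ > 0 ⇒ mean > median ⇒ right-skewed (positive skew).

1.457, right-skewed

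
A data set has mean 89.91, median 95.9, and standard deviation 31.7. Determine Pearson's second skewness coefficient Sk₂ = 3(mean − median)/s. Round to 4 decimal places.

Sk₂ = 3(89.91 − 95.9) / 31.7 = 3 × -5.9900 / 31.7
    = -17.9700 / 31.7 ≈ -0.5669

-0.5669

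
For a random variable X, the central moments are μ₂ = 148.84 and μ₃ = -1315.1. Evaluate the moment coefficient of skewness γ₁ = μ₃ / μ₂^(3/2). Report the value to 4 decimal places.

σ = √μ₂ = √148.84 = 12.20000
σ³ = μ₂^(3/2) = 1815.84800
γ₁ = μ₃/σ³ = -1315.1 / 1815.84800 ≈ -0.7242

-0.7242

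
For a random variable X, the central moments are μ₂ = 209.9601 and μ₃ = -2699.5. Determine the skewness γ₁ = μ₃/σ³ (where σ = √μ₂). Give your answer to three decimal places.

σ = √μ₂ = √209.9601 = 14.49000
σ³ = μ₂^(3/2) = 3042.32185
γ₁ = μ₃/σ³ = -2699.5 / 3042.32185 ≈ -0.887

-0.887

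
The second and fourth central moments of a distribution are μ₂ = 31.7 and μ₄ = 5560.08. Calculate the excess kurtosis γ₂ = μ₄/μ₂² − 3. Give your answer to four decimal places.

2.5330

μ₂² = 31.7² = 1004.89000
μ₄/μ₂² = 5560.08 / 1004.89000 = 5.53302
γ₂ = 5.53302 − 3 ≈ 2.5330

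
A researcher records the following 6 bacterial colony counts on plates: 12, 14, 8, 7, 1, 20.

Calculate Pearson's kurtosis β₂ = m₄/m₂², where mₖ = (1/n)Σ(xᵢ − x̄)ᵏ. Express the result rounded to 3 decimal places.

2.197

x̄ = 10.3333
Σ(xᵢ − x̄)² = 213.3333 ⇒ m₂ = 35.55556
Σ(xᵢ − x̄)⁴ = 16661.7778 ⇒ m₄ = 2776.96296
m₂² = 1264.19753
β₂ = m₄/m₂² = 2776.96296 / 1264.19753 ≈ 2.197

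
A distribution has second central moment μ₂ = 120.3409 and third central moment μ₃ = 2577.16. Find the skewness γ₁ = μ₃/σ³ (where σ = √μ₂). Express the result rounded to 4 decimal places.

1.9522

σ = √μ₂ = √120.3409 = 10.97000
σ³ = μ₂^(3/2) = 1320.13967
γ₁ = μ₃/σ³ = 2577.16 / 1320.13967 ≈ 1.9522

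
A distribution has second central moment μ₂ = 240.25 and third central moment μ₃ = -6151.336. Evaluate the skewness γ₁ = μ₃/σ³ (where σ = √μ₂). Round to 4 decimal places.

σ = √μ₂ = √240.25 = 15.50000
σ³ = μ₂^(3/2) = 3723.87500
γ₁ = μ₃/σ³ = -6151.336 / 3723.87500 ≈ -1.6519

-1.6519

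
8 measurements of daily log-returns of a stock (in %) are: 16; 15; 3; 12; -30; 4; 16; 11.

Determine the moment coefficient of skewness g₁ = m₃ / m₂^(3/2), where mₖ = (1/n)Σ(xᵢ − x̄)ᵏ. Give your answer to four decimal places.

x̄ = (16 + 15 + 3 + 12 - 30 + 4 + 16 + 11) / 8 = 5.8750
deviations (xᵢ − x̄): 10.1250, 9.1250, -2.8750, 6.1250, -35.8750, -1.8750, 10.1250, 5.1250
Σ(xᵢ − x̄)² = 1650.8750 ⇒ m₂ = 1650.8750/8 = 206.35938
Σ(xᵢ − x̄)³ = -43001.9063 ⇒ m₃ = -43001.9063/8 = -5375.23828
m₂^(3/2) = 206.35938^(1.5) = 2964.39660
g₁ = m₃ / m₂^(3/2) = -5375.23828 / 2964.39660 ≈ -1.8133

-1.8133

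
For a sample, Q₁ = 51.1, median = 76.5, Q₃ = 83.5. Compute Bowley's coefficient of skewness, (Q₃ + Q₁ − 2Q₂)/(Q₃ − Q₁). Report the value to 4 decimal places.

numerator: Q₃ + Q₁ − 2Q₂ = 83.5 + 51.1 − 2×76.5 = -18.4000
denominator: Q₃ − Q₁ = 83.5 − 51.1 = 32.4000
Bowley skewness = -18.4000 / 32.4000 ≈ -0.5679

-0.5679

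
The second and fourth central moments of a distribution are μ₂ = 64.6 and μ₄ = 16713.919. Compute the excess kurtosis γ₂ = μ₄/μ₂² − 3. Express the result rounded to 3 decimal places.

1.005

μ₂² = 64.6² = 4173.16000
μ₄/μ₂² = 16713.919 / 4173.16000 = 4.00510
γ₂ = 4.00510 − 3 ≈ 1.005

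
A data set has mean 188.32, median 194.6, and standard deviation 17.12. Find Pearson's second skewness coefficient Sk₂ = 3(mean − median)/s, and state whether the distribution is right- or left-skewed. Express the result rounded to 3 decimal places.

-1.100, left-skewed

Sk₂ = 3(188.32 − 194.6) / 17.12 = 3 × -6.2800 / 17.12
    = -18.8400 / 17.12 ≈ -1.100
Sk₂ < 0 ⇒ mean < median ⇒ left-skewed (negative skew).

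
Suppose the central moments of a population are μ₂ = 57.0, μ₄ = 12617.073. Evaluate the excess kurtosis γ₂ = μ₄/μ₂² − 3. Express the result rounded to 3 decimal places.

0.883

μ₂² = 57.0² = 3249.00000
μ₄/μ₂² = 12617.073 / 3249.00000 = 3.88337
γ₂ = 3.88337 − 3 ≈ 0.883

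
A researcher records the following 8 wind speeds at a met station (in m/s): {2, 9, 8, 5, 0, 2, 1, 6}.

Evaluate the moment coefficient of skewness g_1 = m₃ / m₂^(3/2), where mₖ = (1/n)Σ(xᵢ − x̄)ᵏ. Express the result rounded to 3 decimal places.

x̄ = (2 + 9 + 8 + 5 + 0 + 2 + 1 + 6) / 8 = 4.1250
deviations (xᵢ − x̄): -2.1250, 4.8750, 3.8750, 0.8750, -4.1250, -2.1250, -3.1250, 1.8750
Σ(xᵢ − x̄)² = 78.8750 ⇒ m₂ = 78.8750/8 = 9.85938
Σ(xᵢ − x̄)³ = 61.4063 ⇒ m₃ = 61.4063/8 = 7.67578
m₂^(3/2) = 9.85938^(1.5) = 30.95808
g_1 = m₃ / m₂^(3/2) = 7.67578 / 30.95808 ≈ 0.248

0.248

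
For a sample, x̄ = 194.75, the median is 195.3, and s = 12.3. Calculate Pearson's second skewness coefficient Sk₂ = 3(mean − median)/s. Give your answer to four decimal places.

-0.1341

Sk₂ = 3(194.75 − 195.3) / 12.3 = 3 × -0.5500 / 12.3
    = -1.6500 / 12.3 ≈ -0.1341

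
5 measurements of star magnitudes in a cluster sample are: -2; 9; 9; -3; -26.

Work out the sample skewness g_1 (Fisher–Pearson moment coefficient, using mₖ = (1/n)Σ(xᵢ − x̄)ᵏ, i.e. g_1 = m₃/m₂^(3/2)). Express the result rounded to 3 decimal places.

-0.928

x̄ = (-2 + 9 + 9 - 3 - 26) / 5 = -2.6000
deviations (xᵢ − x̄): 0.6000, 11.6000, 11.6000, -0.4000, -23.4000
Σ(xᵢ − x̄)² = 817.2000 ⇒ m₂ = 817.2000/5 = 163.44000
Σ(xᵢ − x̄)³ = -9690.9600 ⇒ m₃ = -9690.9600/5 = -1938.19200
m₂^(3/2) = 163.44000^(1.5) = 2089.47669
g_1 = m₃ / m₂^(3/2) = -1938.19200 / 2089.47669 ≈ -0.928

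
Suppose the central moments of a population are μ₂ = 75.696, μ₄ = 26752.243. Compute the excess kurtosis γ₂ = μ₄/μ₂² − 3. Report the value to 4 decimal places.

1.6689

μ₂² = 75.696² = 5729.88442
μ₄/μ₂² = 26752.243 / 5729.88442 = 4.66890
γ₂ = 4.66890 − 3 ≈ 1.6689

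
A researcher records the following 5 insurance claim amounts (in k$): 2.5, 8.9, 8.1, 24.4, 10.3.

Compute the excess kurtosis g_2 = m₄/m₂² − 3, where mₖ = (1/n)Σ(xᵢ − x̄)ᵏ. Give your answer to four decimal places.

x̄ = 10.8400
Σ(xᵢ − x̄)² = 264.9920 ⇒ m₂ = 52.99840
Σ(xᵢ − x̄)⁴ = 38718.0960 ⇒ m₄ = 7743.61921
m₂² = 2808.83040
g_2 = m₄/m₂² − 3 = 2.75688 − 3 ≈ -0.2431

-0.2431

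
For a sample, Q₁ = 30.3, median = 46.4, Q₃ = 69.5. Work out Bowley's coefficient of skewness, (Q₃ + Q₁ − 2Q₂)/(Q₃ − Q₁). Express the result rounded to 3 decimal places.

numerator: Q₃ + Q₁ − 2Q₂ = 69.5 + 30.3 − 2×46.4 = 7.0000
denominator: Q₃ − Q₁ = 69.5 − 30.3 = 39.2000
Bowley skewness = 7.0000 / 39.2000 ≈ 0.179

0.179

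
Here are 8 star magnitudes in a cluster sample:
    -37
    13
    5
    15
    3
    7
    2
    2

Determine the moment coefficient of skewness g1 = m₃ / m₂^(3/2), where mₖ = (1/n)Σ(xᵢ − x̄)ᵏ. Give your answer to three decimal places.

x̄ = (-37 + 13 + 5 + 15 + 3 + 7 + 2 + 2) / 8 = 1.2500
deviations (xᵢ − x̄): -38.2500, 11.7500, 3.7500, 13.7500, 1.7500, 5.7500, 0.7500, 0.7500
Σ(xᵢ − x̄)² = 1841.5000 ⇒ m₂ = 1841.5000/8 = 230.18750
Σ(xᵢ − x̄)³ = -51491.2500 ⇒ m₃ = -51491.2500/8 = -6436.40625
m₂^(3/2) = 230.18750^(1.5) = 3492.38894
g1 = m₃ / m₂^(3/2) = -6436.40625 / 3492.38894 ≈ -1.843

-1.843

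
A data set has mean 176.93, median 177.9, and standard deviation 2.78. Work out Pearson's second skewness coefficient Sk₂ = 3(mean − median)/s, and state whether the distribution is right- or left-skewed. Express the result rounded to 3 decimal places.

Sk₂ = 3(176.93 − 177.9) / 2.78 = 3 × -0.9700 / 2.78
    = -2.9100 / 2.78 ≈ -1.047
Sk₂ < 0 ⇒ mean < median ⇒ left-skewed (negative skew).

-1.047, left-skewed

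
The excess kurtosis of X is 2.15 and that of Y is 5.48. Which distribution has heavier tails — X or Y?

Higher excess kurtosis ⇒ heavier tails relative to the normal distribution.
2.15 vs 5.48: the larger is 5.48, so Y has heavier tails.

Y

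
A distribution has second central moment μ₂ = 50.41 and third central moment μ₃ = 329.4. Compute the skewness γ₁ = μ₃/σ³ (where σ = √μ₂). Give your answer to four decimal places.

σ = √μ₂ = √50.41 = 7.10000
σ³ = μ₂^(3/2) = 357.91100
γ₁ = μ₃/σ³ = 329.4 / 357.91100 ≈ 0.9203

0.9203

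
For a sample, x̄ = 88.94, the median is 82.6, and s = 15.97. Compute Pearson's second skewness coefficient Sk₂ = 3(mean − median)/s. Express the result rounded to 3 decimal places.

Sk₂ = 3(88.94 − 82.6) / 15.97 = 3 × 6.3400 / 15.97
    = 19.0200 / 15.97 ≈ 1.191

1.191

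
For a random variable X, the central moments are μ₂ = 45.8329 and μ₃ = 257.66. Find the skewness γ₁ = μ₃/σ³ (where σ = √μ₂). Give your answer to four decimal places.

σ = √μ₂ = √45.8329 = 6.77000
σ³ = μ₂^(3/2) = 310.28873
γ₁ = μ₃/σ³ = 257.66 / 310.28873 ≈ 0.8304

0.8304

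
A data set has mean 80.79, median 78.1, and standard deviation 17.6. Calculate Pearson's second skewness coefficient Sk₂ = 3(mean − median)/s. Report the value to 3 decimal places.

0.459

Sk₂ = 3(80.79 − 78.1) / 17.6 = 3 × 2.6900 / 17.6
    = 8.0700 / 17.6 ≈ 0.459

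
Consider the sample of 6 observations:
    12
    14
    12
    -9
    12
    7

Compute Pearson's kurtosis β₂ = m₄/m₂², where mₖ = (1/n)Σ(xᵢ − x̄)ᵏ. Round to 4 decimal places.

3.6712

x̄ = 8.0000
Σ(xᵢ − x̄)² = 374.0000 ⇒ m₂ = 62.33333
Σ(xᵢ − x̄)⁴ = 85586.0000 ⇒ m₄ = 14264.33333
m₂² = 3885.44444
β₂ = m₄/m₂² = 14264.33333 / 3885.44444 ≈ 3.6712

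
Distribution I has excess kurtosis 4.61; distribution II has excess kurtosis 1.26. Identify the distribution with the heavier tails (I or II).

I

Higher excess kurtosis ⇒ heavier tails relative to the normal distribution.
4.61 vs 1.26: the larger is 4.61, so I has heavier tails.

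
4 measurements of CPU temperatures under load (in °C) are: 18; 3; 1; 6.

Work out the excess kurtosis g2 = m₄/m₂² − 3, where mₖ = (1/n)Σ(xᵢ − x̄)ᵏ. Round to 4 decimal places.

-0.8605

x̄ = 7.0000
Σ(xᵢ − x̄)² = 174.0000 ⇒ m₂ = 43.50000
Σ(xᵢ − x̄)⁴ = 16194.0000 ⇒ m₄ = 4048.50000
m₂² = 1892.25000
g2 = m₄/m₂² − 3 = 2.13952 − 3 ≈ -0.8605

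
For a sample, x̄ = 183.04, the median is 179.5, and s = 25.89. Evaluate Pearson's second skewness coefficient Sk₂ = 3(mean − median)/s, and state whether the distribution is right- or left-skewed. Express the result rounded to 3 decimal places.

Sk₂ = 3(183.04 − 179.5) / 25.89 = 3 × 3.5400 / 25.89
    = 10.6200 / 25.89 ≈ 0.410
Sk₂ > 0 ⇒ mean > median ⇒ right-skewed (positive skew).

0.410, right-skewed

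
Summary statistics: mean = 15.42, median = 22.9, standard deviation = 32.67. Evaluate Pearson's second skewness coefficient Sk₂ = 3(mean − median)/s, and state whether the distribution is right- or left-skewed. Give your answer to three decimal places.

Sk₂ = 3(15.42 − 22.9) / 32.67 = 3 × -7.4800 / 32.67
    = -22.4400 / 32.67 ≈ -0.687
Sk₂ < 0 ⇒ mean < median ⇒ left-skewed (negative skew).

-0.687, left-skewed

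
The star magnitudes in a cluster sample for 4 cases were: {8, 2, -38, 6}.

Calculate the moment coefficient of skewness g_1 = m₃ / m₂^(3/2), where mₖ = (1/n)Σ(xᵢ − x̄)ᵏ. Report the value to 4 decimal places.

-1.1103

x̄ = (8 + 2 - 38 + 6) / 4 = -5.5000
deviations (xᵢ − x̄): 13.5000, 7.5000, -32.5000, 11.5000
Σ(xᵢ − x̄)² = 1427.0000 ⇒ m₂ = 1427.0000/4 = 356.75000
Σ(xᵢ − x̄)³ = -29925.0000 ⇒ m₃ = -29925.0000/4 = -7481.25000
m₂^(3/2) = 356.75000^(1.5) = 6738.23220
g_1 = m₃ / m₂^(3/2) = -7481.25000 / 6738.23220 ≈ -1.1103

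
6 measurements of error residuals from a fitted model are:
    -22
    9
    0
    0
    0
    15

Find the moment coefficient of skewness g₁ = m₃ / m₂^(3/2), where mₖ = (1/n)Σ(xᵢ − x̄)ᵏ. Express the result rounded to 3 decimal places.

x̄ = (-22 + 9 + 0 + 0 + 0 + 15) / 6 = 0.3333
deviations (xᵢ − x̄): -22.3333, 8.6667, -0.3333, -0.3333, -0.3333, 14.6667
Σ(xᵢ − x̄)² = 789.3333 ⇒ m₂ = 789.3333/6 = 131.55556
Σ(xᵢ − x̄)³ = -7333.5556 ⇒ m₃ = -7333.5556/6 = -1222.25926
m₂^(3/2) = 131.55556^(1.5) = 1508.91157
g₁ = m₃ / m₂^(3/2) = -1222.25926 / 1508.91157 ≈ -0.810

-0.810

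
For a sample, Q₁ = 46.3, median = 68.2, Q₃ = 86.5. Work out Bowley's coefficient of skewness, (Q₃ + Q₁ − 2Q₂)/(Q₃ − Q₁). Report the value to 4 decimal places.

-0.0896

numerator: Q₃ + Q₁ − 2Q₂ = 86.5 + 46.3 − 2×68.2 = -3.6000
denominator: Q₃ − Q₁ = 86.5 − 46.3 = 40.2000
Bowley skewness = -3.6000 / 40.2000 ≈ -0.0896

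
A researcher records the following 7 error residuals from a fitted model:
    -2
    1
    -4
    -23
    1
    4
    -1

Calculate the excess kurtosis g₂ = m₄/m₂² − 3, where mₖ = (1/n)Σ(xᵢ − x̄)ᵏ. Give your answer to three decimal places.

x̄ = -3.4286
Σ(xᵢ − x̄)² = 485.7143 ⇒ m₂ = 69.38776
Σ(xᵢ − x̄)⁴ = 150573.8426 ⇒ m₄ = 21510.54894
m₂² = 4814.66056
g₂ = m₄/m₂² − 3 = 4.46772 − 3 ≈ 1.468

1.468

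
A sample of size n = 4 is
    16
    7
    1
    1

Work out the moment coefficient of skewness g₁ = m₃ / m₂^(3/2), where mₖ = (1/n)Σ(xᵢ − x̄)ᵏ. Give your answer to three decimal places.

0.689

x̄ = (16 + 7 + 1 + 1) / 4 = 6.2500
deviations (xᵢ − x̄): 9.7500, 0.7500, -5.2500, -5.2500
Σ(xᵢ − x̄)² = 150.7500 ⇒ m₂ = 150.7500/4 = 37.68750
Σ(xᵢ − x̄)³ = 637.8750 ⇒ m₃ = 637.8750/4 = 159.46875
m₂^(3/2) = 37.68750^(1.5) = 231.36411
g₁ = m₃ / m₂^(3/2) = 159.46875 / 231.36411 ≈ 0.689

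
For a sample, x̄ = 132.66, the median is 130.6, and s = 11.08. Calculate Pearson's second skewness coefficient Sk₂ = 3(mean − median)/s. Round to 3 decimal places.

0.558

Sk₂ = 3(132.66 − 130.6) / 11.08 = 3 × 2.0600 / 11.08
    = 6.1800 / 11.08 ≈ 0.558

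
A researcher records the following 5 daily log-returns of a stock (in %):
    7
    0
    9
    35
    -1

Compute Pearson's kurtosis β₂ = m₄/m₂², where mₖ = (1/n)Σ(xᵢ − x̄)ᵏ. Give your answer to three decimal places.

x̄ = 10.0000
Σ(xᵢ − x̄)² = 856.0000 ⇒ m₂ = 171.20000
Σ(xᵢ − x̄)⁴ = 415348.0000 ⇒ m₄ = 83069.60000
m₂² = 29309.44000
β₂ = m₄/m₂² = 83069.60000 / 29309.44000 ≈ 2.834

2.834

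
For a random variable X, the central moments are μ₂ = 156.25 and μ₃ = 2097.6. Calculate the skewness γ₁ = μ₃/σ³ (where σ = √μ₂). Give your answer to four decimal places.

1.0740

σ = √μ₂ = √156.25 = 12.50000
σ³ = μ₂^(3/2) = 1953.12500
γ₁ = μ₃/σ³ = 2097.6 / 1953.12500 ≈ 1.0740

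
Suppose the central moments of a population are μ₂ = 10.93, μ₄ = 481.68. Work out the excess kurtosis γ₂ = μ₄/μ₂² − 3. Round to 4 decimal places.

μ₂² = 10.93² = 119.46490
μ₄/μ₂² = 481.68 / 119.46490 = 4.03198
γ₂ = 4.03198 − 3 ≈ 1.0320

1.0320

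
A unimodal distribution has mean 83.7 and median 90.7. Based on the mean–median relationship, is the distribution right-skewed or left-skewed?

mean − median = 83.7 − 90.7 = -7.0
mean < median ⇒ the longer tail is on the left ⇒ left-skewed (negatively skewed).

left-skewed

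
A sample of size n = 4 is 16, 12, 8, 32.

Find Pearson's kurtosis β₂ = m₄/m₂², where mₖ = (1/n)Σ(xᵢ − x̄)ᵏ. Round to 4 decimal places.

x̄ = 17.0000
Σ(xᵢ − x̄)² = 332.0000 ⇒ m₂ = 83.00000
Σ(xᵢ − x̄)⁴ = 57812.0000 ⇒ m₄ = 14453.00000
m₂² = 6889.00000
β₂ = m₄/m₂² = 14453.00000 / 6889.00000 ≈ 2.0980

2.0980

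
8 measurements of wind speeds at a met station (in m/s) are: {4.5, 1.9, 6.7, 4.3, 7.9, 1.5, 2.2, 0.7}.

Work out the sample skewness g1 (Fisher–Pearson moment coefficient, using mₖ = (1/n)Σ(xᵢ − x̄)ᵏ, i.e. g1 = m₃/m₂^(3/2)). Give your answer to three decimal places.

x̄ = (4.5 + 1.9 + 6.7 + 4.3 + 7.9 + 1.5 + 2.2 + 0.7) / 8 = 3.7125
deviations (xᵢ − x̄): 0.7875, -1.8125, 2.9875, 0.5875, 4.1875, -2.2125, -1.5125, -3.0125
Σ(xᵢ − x̄)² = 46.9688 ⇒ m₂ = 46.9688/8 = 5.87109
Σ(xᵢ − x̄)³ = 53.1997 ⇒ m₃ = 53.1997/8 = 6.64996
m₂^(3/2) = 5.87109^(1.5) = 14.22586
g1 = m₃ / m₂^(3/2) = 6.64996 / 14.22586 ≈ 0.467

0.467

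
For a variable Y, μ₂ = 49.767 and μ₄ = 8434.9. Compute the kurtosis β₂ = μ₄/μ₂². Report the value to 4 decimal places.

3.4056

μ₂² = 49.767² = 2476.75429
μ₄/μ₂² = 8434.9 / 2476.75429 = 3.40563
β₂ ≈ 3.4056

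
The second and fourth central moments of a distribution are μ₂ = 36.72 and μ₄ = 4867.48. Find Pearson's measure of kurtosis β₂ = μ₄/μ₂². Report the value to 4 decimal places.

μ₂² = 36.72² = 1348.35840
μ₄/μ₂² = 4867.48 / 1348.35840 = 3.60993
β₂ ≈ 3.6099

3.6099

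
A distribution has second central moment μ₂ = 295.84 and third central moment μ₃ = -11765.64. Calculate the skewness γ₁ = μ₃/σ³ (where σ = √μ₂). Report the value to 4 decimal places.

σ = √μ₂ = √295.84 = 17.20000
σ³ = μ₂^(3/2) = 5088.44800
γ₁ = μ₃/σ³ = -11765.64 / 5088.44800 ≈ -2.3122

-2.3122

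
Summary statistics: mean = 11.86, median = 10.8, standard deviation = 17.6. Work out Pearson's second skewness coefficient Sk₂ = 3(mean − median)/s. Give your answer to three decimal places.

Sk₂ = 3(11.86 − 10.8) / 17.6 = 3 × 1.0600 / 17.6
    = 3.1800 / 17.6 ≈ 0.181

0.181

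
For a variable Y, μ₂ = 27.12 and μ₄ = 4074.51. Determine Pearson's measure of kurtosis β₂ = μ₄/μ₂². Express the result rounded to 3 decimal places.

μ₂² = 27.12² = 735.49440
μ₄/μ₂² = 4074.51 / 735.49440 = 5.53982
β₂ ≈ 5.540

5.540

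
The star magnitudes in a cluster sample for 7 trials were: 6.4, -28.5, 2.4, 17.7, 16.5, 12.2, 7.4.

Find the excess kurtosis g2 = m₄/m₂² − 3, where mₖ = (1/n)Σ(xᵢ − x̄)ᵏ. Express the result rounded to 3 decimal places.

x̄ = 4.8714
Σ(xᵢ − x̄)² = 1481.9943 ⇒ m₂ = 211.71347
Σ(xᵢ − x̄)⁴ = 1288558.9787 ⇒ m₄ = 184079.85410
m₂² = 44822.59312
g2 = m₄/m₂² − 3 = 4.10685 − 3 ≈ 1.107

1.107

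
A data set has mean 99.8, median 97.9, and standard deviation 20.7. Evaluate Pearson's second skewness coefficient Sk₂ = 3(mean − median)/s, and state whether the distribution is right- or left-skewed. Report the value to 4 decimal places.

Sk₂ = 3(99.8 − 97.9) / 20.7 = 3 × 1.9000 / 20.7
    = 5.7000 / 20.7 ≈ 0.2754
Sk₂ > 0 ⇒ mean > median ⇒ right-skewed (positive skew).

0.2754, right-skewed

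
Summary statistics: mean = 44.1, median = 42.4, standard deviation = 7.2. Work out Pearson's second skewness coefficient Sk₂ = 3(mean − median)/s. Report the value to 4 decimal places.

0.7083

Sk₂ = 3(44.1 − 42.4) / 7.2 = 3 × 1.7000 / 7.2
    = 5.1000 / 7.2 ≈ 0.7083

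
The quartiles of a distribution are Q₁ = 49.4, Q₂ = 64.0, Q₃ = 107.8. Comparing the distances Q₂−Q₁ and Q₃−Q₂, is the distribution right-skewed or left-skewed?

right-skewed

Q₂ − Q₁ = 14.6;  Q₃ − Q₂ = 43.8
Q₃ − Q₂ > Q₂ − Q₁ ⇒ the upper half is more spread out ⇒ right-skewed.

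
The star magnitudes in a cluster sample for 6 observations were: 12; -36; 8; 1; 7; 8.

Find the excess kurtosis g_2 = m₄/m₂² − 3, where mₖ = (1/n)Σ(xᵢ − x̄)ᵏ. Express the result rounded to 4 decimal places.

x̄ = 0.0000
Σ(xᵢ − x̄)² = 1618.0000 ⇒ m₂ = 269.66667
Σ(xᵢ − x̄)⁴ = 1710946.0000 ⇒ m₄ = 285157.66667
m₂² = 72720.11111
g_2 = m₄/m₂² − 3 = 3.92130 − 3 ≈ 0.9213

0.9213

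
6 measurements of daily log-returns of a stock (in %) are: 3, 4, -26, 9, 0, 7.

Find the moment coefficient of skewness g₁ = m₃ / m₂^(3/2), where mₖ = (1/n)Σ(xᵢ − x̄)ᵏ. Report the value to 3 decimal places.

-1.555

x̄ = (3 + 4 - 26 + 9 + 0 + 7) / 6 = -0.5000
deviations (xᵢ − x̄): 3.5000, 4.5000, -25.5000, 9.5000, 0.5000, 7.5000
Σ(xᵢ − x̄)² = 829.5000 ⇒ m₂ = 829.5000/6 = 138.25000
Σ(xᵢ − x̄)³ = -15168.0000 ⇒ m₃ = -15168.0000/6 = -2528.00000
m₂^(3/2) = 138.25000^(1.5) = 1625.54018
g₁ = m₃ / m₂^(3/2) = -2528.00000 / 1625.54018 ≈ -1.555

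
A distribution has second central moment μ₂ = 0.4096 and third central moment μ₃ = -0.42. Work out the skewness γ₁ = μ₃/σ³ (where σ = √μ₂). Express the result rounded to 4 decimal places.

σ = √μ₂ = √0.4096 = 0.64000
σ³ = μ₂^(3/2) = 0.26214
γ₁ = μ₃/σ³ = -0.42 / 0.26214 ≈ -1.6022

-1.6022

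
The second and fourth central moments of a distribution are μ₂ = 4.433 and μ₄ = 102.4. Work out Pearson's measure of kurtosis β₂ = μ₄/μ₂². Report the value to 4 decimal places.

μ₂² = 4.433² = 19.65149
μ₄/μ₂² = 102.4 / 19.65149 = 5.21080
β₂ ≈ 5.2108

5.2108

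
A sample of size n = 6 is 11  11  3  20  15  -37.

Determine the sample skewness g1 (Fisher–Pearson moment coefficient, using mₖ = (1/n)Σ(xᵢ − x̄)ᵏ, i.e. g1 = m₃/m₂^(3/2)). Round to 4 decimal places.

x̄ = (11 + 11 + 3 + 20 + 15 - 37) / 6 = 3.8333
deviations (xᵢ − x̄): 7.1667, 7.1667, -0.8333, 16.1667, 11.1667, -40.8333
Σ(xᵢ − x̄)² = 2156.8333 ⇒ m₂ = 2156.8333/6 = 359.47222
Σ(xᵢ − x̄)³ = -61730.5556 ⇒ m₃ = -61730.5556/6 = -10288.42593
m₂^(3/2) = 359.47222^(1.5) = 6815.50443
g1 = m₃ / m₂^(3/2) = -10288.42593 / 6815.50443 ≈ -1.5096

-1.5096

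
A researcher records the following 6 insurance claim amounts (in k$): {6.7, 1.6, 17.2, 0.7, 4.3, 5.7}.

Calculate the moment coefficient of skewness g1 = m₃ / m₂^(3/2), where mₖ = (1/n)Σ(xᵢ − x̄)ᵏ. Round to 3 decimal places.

1.201

x̄ = (6.7 + 1.6 + 17.2 + 0.7 + 4.3 + 5.7) / 6 = 6.0333
deviations (xᵢ − x̄): 0.6667, -4.4333, 11.1667, -5.3333, -1.7333, -0.3333
Σ(xᵢ − x̄)² = 176.3533 ⇒ m₂ = 176.3533/6 = 29.39222
Σ(xᵢ − x̄)³ = 1148.6344 ⇒ m₃ = 1148.6344/6 = 191.43907
m₂^(3/2) = 29.39222^(1.5) = 159.34874
g1 = m₃ / m₂^(3/2) = 191.43907 / 159.34874 ≈ 1.201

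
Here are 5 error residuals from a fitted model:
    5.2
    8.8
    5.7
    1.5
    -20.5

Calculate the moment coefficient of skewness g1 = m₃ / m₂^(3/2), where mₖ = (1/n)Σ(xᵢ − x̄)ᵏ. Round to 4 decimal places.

x̄ = (5.2 + 8.8 + 5.7 + 1.5 - 20.5) / 5 = 0.1400
deviations (xᵢ − x̄): 5.0600, 8.6600, 5.5600, 1.3600, -20.6400
Σ(xᵢ − x̄)² = 559.3720 ⇒ m₂ = 559.3720/5 = 111.87440
Σ(xᵢ − x̄)³ = -7839.4270 ⇒ m₃ = -7839.4270/5 = -1567.88539
m₂^(3/2) = 111.87440^(1.5) = 1183.30331
g1 = m₃ / m₂^(3/2) = -1567.88539 / 1183.30331 ≈ -1.3250

-1.3250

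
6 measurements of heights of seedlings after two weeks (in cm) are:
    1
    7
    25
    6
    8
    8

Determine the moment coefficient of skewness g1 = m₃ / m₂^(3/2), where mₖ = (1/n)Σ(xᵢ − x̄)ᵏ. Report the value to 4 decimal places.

1.3511

x̄ = (1 + 7 + 25 + 6 + 8 + 8) / 6 = 9.1667
deviations (xᵢ − x̄): -8.1667, -2.1667, 15.8333, -3.1667, -1.1667, -1.1667
Σ(xᵢ − x̄)² = 334.8333 ⇒ m₂ = 334.8333/6 = 55.80556
Σ(xᵢ − x̄)³ = 3379.5556 ⇒ m₃ = 3379.5556/6 = 563.25926
m₂^(3/2) = 55.80556^(1.5) = 416.88489
g1 = m₃ / m₂^(3/2) = 563.25926 / 416.88489 ≈ 1.3511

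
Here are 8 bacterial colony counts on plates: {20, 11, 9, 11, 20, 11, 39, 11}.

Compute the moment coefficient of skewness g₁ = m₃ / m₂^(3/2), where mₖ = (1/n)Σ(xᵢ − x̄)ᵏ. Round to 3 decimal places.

1.560

x̄ = (20 + 11 + 9 + 11 + 20 + 11 + 39 + 11) / 8 = 16.5000
deviations (xᵢ − x̄): 3.5000, -5.5000, -7.5000, -5.5000, 3.5000, -5.5000, 22.5000, -5.5000
Σ(xᵢ − x̄)² = 708.0000 ⇒ m₂ = 708.0000/8 = 88.50000
Σ(xᵢ − x̄)³ = 10389.0000 ⇒ m₃ = 10389.0000/8 = 1298.62500
m₂^(3/2) = 88.50000^(1.5) = 832.55878
g₁ = m₃ / m₂^(3/2) = 1298.62500 / 832.55878 ≈ 1.560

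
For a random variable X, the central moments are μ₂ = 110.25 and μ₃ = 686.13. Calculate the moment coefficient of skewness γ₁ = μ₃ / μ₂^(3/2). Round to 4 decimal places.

0.5927

σ = √μ₂ = √110.25 = 10.50000
σ³ = μ₂^(3/2) = 1157.62500
γ₁ = μ₃/σ³ = 686.13 / 1157.62500 ≈ 0.5927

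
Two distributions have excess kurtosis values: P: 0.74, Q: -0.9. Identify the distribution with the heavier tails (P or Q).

P

Higher excess kurtosis ⇒ heavier tails relative to the normal distribution.
0.74 vs -0.9: the larger is 0.74, so P has heavier tails. (P is leptokurtic — heavier-than-normal tails; the other is platykurtic.)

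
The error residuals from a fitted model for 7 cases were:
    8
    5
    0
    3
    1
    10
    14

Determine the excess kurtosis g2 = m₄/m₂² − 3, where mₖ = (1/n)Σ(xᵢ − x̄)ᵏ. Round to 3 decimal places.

-1.099

x̄ = 5.8571
Σ(xᵢ − x̄)² = 154.8571 ⇒ m₂ = 22.12245
Σ(xᵢ − x̄)⁴ = 6512.8280 ⇒ m₄ = 930.40400
m₂² = 489.40275
g2 = m₄/m₂² − 3 = 1.90110 − 3 ≈ -1.099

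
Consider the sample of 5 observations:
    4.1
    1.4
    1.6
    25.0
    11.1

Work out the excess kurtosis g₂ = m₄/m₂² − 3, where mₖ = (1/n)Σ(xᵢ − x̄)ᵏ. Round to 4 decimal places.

x̄ = 8.6400
Σ(xᵢ − x̄)² = 396.2920 ⇒ m₂ = 79.25840
Σ(xᵢ − x̄)⁴ = 77301.7253 ⇒ m₄ = 15460.34506
m₂² = 6281.89397
g₂ = m₄/m₂² − 3 = 2.46110 − 3 ≈ -0.5389

-0.5389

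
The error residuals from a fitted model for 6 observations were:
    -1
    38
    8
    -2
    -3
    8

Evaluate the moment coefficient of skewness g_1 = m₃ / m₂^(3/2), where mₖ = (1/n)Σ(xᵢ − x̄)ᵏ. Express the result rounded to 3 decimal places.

1.407

x̄ = (-1 + 38 + 8 - 2 - 3 + 8) / 6 = 8.0000
deviations (xᵢ − x̄): -9.0000, 30.0000, 0.0000, -10.0000, -11.0000, 0.0000
Σ(xᵢ − x̄)² = 1202.0000 ⇒ m₂ = 1202.0000/6 = 200.33333
Σ(xᵢ − x̄)³ = 23940.0000 ⇒ m₃ = 23940.0000/6 = 3990.00000
m₂^(3/2) = 200.33333^(1.5) = 2835.50114
g_1 = m₃ / m₂^(3/2) = 3990.00000 / 2835.50114 ≈ 1.407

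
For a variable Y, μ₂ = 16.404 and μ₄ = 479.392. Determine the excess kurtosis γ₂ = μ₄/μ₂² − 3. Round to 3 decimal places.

-1.218

μ₂² = 16.404² = 269.09122
μ₄/μ₂² = 479.392 / 269.09122 = 1.78152
γ₂ = 1.78152 − 3 ≈ -1.218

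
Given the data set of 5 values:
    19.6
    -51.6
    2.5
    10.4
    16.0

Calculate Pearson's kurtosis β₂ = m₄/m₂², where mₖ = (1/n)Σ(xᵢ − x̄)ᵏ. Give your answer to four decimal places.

x̄ = -0.6200
Σ(xᵢ − x̄)² = 3415.2080 ⇒ m₂ = 683.04160
Σ(xᵢ − x̄)⁴ = 7012894.6234 ⇒ m₄ = 1402578.92468
m₂² = 466545.82733
β₂ = m₄/m₂² = 1402578.92468 / 466545.82733 ≈ 3.0063

3.0063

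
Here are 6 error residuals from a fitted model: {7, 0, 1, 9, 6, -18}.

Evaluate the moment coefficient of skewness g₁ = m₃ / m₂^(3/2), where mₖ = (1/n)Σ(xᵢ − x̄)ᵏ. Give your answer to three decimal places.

-1.314

x̄ = (7 + 0 + 1 + 9 + 6 - 18) / 6 = 0.8333
deviations (xᵢ − x̄): 6.1667, -0.8333, 0.1667, 8.1667, 5.1667, -18.8333
Σ(xᵢ − x̄)² = 486.8333 ⇒ m₂ = 486.8333/6 = 81.13889
Σ(xᵢ − x̄)³ = -5763.5556 ⇒ m₃ = -5763.5556/6 = -960.59259
m₂^(3/2) = 81.13889^(1.5) = 730.87580
g₁ = m₃ / m₂^(3/2) = -960.59259 / 730.87580 ≈ -1.314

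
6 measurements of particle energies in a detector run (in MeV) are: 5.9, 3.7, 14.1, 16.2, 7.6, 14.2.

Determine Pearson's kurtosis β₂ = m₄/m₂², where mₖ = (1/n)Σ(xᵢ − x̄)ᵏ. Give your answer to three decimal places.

x̄ = 10.2833
Σ(xᵢ − x̄)² = 134.6683 ⇒ m₂ = 22.44472
Σ(xᵢ − x̄)⁴ = 3972.3927 ⇒ m₄ = 662.06545
m₂² = 503.76556
β₂ = m₄/m₂² = 662.06545 / 503.76556 ≈ 1.314

1.314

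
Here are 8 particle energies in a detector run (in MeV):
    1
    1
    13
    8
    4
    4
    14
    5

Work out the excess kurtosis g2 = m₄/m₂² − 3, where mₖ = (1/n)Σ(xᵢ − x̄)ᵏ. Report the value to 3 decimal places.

-1.113

x̄ = 6.2500
Σ(xᵢ − x̄)² = 175.5000 ⇒ m₂ = 21.93750
Σ(xᵢ − x̄)⁴ = 7265.9063 ⇒ m₄ = 908.23828
m₂² = 481.25391
g2 = m₄/m₂² − 3 = 1.88723 − 3 ≈ -1.113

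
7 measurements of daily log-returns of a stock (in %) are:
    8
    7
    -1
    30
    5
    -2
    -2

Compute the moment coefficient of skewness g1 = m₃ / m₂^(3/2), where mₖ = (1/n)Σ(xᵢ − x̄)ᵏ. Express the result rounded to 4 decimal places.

1.4575

x̄ = (8 + 7 - 1 + 30 + 5 - 2 - 2) / 7 = 6.4286
deviations (xᵢ − x̄): 1.5714, 0.5714, -7.4286, 23.5714, -1.4286, -8.4286, -8.4286
Σ(xᵢ − x̄)² = 757.7143 ⇒ m₂ = 757.7143/7 = 108.24490
Σ(xᵢ − x̄)³ = 11490.2449 ⇒ m₃ = 11490.2449/7 = 1641.46356
m₂^(3/2) = 108.24490^(1.5) = 1126.18867
g1 = m₃ / m₂^(3/2) = 1641.46356 / 1126.18867 ≈ 1.4575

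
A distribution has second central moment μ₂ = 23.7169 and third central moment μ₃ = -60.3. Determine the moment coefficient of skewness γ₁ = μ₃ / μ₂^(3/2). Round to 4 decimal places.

-0.5221

σ = √μ₂ = √23.7169 = 4.87000
σ³ = μ₂^(3/2) = 115.50130
γ₁ = μ₃/σ³ = -60.3 / 115.50130 ≈ -0.5221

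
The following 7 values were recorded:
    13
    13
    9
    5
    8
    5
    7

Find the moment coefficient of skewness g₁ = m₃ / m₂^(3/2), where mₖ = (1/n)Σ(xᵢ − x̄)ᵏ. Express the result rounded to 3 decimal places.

0.373

x̄ = (13 + 13 + 9 + 5 + 8 + 5 + 7) / 7 = 8.5714
deviations (xᵢ − x̄): 4.4286, 4.4286, 0.4286, -3.5714, -0.5714, -3.5714, -1.5714
Σ(xᵢ − x̄)² = 67.7143 ⇒ m₂ = 67.7143/7 = 9.67347
Σ(xᵢ − x̄)³ = 78.6122 ⇒ m₃ = 78.6122/7 = 11.23032
m₂^(3/2) = 9.67347^(1.5) = 30.08662
g₁ = m₃ / m₂^(3/2) = 11.23032 / 30.08662 ≈ 0.373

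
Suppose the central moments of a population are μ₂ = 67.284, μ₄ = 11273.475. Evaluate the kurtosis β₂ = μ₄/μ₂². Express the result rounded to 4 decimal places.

μ₂² = 67.284² = 4527.13666
μ₄/μ₂² = 11273.475 / 4527.13666 = 2.49020
β₂ ≈ 2.4902

2.4902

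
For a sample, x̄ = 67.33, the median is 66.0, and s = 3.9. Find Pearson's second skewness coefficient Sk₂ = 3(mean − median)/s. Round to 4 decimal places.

1.0231

Sk₂ = 3(67.33 − 66.0) / 3.9 = 3 × 1.3300 / 3.9
    = 3.9900 / 3.9 ≈ 1.0231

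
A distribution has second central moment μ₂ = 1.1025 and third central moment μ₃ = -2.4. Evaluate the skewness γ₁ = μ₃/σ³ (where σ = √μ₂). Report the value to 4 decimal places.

-2.0732

σ = √μ₂ = √1.1025 = 1.05000
σ³ = μ₂^(3/2) = 1.15763
γ₁ = μ₃/σ³ = -2.4 / 1.15763 ≈ -2.0732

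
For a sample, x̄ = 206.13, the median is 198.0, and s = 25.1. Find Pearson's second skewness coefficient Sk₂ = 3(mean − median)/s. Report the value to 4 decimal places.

Sk₂ = 3(206.13 − 198.0) / 25.1 = 3 × 8.1300 / 25.1
    = 24.3900 / 25.1 ≈ 0.9717

0.9717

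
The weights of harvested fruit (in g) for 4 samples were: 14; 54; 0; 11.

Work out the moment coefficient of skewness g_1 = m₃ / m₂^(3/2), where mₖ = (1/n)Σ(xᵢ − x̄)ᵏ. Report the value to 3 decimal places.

0.924

x̄ = (14 + 54 + 0 + 11) / 4 = 19.7500
deviations (xᵢ − x̄): -5.7500, 34.2500, -19.7500, -8.7500
Σ(xᵢ − x̄)² = 1672.7500 ⇒ m₂ = 1672.7500/4 = 418.18750
Σ(xᵢ − x̄)³ = 31613.6250 ⇒ m₃ = 31613.6250/4 = 7903.40625
m₂^(3/2) = 418.18750^(1.5) = 8551.78100
g_1 = m₃ / m₂^(3/2) = 7903.40625 / 8551.78100 ≈ 0.924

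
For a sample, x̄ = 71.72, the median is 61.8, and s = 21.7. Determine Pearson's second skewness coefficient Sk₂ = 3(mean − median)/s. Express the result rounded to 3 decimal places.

Sk₂ = 3(71.72 − 61.8) / 21.7 = 3 × 9.9200 / 21.7
    = 29.7600 / 21.7 ≈ 1.371

1.371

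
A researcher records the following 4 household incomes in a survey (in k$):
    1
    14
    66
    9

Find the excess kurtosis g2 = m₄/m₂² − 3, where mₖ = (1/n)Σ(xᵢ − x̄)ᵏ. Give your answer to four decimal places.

-0.7477

x̄ = 22.5000
Σ(xᵢ − x̄)² = 2609.0000 ⇒ m₂ = 652.25000
Σ(xᵢ − x̄)⁴ = 3832720.2500 ⇒ m₄ = 958180.06250
m₂² = 425430.06250
g2 = m₄/m₂² − 3 = 2.25226 − 3 ≈ -0.7477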